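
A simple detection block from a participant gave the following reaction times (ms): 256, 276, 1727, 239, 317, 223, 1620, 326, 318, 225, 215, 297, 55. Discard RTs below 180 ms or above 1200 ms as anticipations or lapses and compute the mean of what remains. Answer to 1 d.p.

269.2 ms

Excluded: 55, 1620, 1727
Retained (n=10): Σ = 2692
Mean = 2692/10 = 269.2000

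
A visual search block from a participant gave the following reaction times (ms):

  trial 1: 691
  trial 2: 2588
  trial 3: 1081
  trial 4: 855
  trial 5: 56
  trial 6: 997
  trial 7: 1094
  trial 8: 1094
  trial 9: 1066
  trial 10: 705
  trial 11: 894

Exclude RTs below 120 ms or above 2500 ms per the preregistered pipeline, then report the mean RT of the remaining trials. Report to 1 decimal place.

941.9 ms

Excluded: 56, 2588
Retained (n=9): Σ = 8477
Mean = 8477/9 = 941.8889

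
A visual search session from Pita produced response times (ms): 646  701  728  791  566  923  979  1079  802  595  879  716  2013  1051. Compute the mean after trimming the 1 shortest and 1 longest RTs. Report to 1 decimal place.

Sorted: 566, 595, 646, 701, 716, 728, 791, 802, 879, 923, 979, 1051, 1079, 2013
Drop lowest 1 (566) and highest 1 (2013)
Remaining (n=12): Σ = 9890, mean = 9890/12 = 824.167

824.2 ms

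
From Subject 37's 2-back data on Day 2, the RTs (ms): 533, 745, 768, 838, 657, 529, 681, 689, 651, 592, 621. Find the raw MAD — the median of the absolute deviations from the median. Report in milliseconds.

Sorted: 529, 533, 592, 621, 651, 657, 681, 689, 745, 768, 838 → median = 657
|x − 657|: 124, 88, 111, 181, 0, 128, 24, 32, 6, 65, 36
Sorted deviations: 0, 6, 24, 32, 36, 65, 88, 111, 124, 128, 181 → MAD = 65

65 ms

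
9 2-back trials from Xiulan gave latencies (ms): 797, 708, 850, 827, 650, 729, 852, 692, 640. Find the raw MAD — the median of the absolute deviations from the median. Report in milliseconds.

79 ms

Sorted: 640, 650, 692, 708, 729, 797, 827, 850, 852 → median = 729
|x − 729|: 68, 21, 121, 98, 79, 0, 123, 37, 89
Sorted deviations: 0, 21, 37, 68, 79, 89, 98, 121, 123 → MAD = 79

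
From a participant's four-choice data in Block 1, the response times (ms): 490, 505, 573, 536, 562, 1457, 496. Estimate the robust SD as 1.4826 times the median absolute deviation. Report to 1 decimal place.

54.9 ms

Sorted: 490, 496, 505, 536, 562, 573, 1457 → median = 536
|x − 536| sorted: 0, 26, 31, 37, 40, 46, 921 → MAD = 37
Robust SD ≈ 1.4826 × 37 = 54.856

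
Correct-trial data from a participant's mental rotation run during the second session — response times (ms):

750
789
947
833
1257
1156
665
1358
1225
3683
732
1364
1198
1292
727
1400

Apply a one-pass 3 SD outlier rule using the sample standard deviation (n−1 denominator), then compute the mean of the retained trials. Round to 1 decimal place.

n = 16, ΣRT = 19376, M = 1211.000
Σ(x−M)² = 7568588.00; s = √(7568588.00/15) = 710.333
Cutoffs: 1211.000 ± 3·710.333 → [-920.0, 3342.0]
Outside: 3683 → excluded.
Retained (n=15): Σ = 15693, mean = 15693/15 = 1046.200

1046.2 ms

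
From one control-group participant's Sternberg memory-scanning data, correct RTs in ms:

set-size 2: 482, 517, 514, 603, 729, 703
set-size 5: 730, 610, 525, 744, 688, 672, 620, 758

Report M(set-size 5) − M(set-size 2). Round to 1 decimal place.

M(set-size 2) = 3548/6 = 591.333
M(set-size 5) = 5347/8 = 668.375
Difference = 668.375 − 591.333 = 77.042 ms

77.0 ms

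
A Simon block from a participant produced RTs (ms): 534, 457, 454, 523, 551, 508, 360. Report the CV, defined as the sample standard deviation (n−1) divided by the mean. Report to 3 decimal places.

n = 7, Σ = 3387, M = 483.8571
Σ(x−M)² = 26090.857; s = √(26090.857/6) = 65.9430
CV = 65.9430 / 483.8571 = 0.13629

0.136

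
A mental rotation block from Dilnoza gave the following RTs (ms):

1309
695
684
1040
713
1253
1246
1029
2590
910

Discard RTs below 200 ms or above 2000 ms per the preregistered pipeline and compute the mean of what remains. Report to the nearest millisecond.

987 ms

Excluded: 2590
Retained (n=9): Σ = 8879
Mean = 8879/9 = 986.5556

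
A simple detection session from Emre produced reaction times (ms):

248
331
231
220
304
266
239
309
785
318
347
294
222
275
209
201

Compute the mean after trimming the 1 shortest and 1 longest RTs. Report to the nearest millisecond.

272 ms

Sorted: 201, 209, 220, 222, 231, 239, 248, 266, 275, 294, 304, 309, 318, 331, 347, 785
Drop lowest 1 (201) and highest 1 (785)
Remaining (n=14): Σ = 3813, mean = 3813/14 = 272.357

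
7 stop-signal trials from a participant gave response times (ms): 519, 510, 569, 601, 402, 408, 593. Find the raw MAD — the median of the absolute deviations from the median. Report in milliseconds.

74 ms

Sorted: 402, 408, 510, 519, 569, 593, 601 → median = 519
|x − 519|: 0, 9, 50, 82, 117, 111, 74
Sorted deviations: 0, 9, 50, 74, 82, 111, 117 → MAD = 74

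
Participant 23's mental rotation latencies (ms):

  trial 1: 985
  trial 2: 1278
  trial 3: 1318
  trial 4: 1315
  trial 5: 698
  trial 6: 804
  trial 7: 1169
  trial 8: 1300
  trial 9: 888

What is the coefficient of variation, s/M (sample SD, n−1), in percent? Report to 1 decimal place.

22.5%

n = 9, Σ = 9755, M = 1083.8889
Σ(x−M)² = 475246.889; s = √(475246.889/8) = 243.7332
CV = 243.7332 / 1083.8889 = 0.22487 = 22.487%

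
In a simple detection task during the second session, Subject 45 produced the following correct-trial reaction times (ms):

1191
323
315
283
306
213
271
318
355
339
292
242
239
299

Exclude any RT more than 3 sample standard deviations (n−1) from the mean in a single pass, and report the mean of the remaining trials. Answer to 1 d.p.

291.9 ms

n = 14, ΣRT = 4986, M = 356.143
Σ(x−M)² = 771261.71; s = √(771261.71/13) = 243.573
Cutoffs: 356.143 ± 3·243.573 → [-374.6, 1086.9]
Outside: 1191 → excluded.
Retained (n=13): Σ = 3795, mean = 3795/13 = 291.923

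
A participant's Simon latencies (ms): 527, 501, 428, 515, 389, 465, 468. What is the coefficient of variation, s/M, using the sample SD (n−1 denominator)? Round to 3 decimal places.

n = 7, Σ = 3293, M = 470.4286
Σ(x−M)² = 14587.714; s = √(14587.714/6) = 49.3081
CV = 49.3081 / 470.4286 = 0.10482

0.105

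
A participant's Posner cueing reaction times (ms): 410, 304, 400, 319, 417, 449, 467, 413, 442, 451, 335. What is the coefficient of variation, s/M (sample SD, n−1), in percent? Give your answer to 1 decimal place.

14.1%

n = 11, Σ = 4407, M = 400.6364
Σ(x−M)² = 31810.545; s = √(31810.545/10) = 56.4008
CV = 56.4008 / 400.6364 = 0.14078 = 14.078%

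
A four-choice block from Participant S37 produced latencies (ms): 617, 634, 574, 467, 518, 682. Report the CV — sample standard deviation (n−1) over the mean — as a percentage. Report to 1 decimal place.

13.6%

n = 6, Σ = 3492, M = 582.0000
Σ(x−M)² = 31314.000; s = √(31314.000/5) = 79.1379
CV = 79.1379 / 582.0000 = 0.13598 = 13.598%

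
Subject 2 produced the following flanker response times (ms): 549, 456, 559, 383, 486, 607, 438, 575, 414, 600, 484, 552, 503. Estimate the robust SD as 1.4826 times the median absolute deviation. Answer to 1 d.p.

83.0 ms

Sorted: 383, 414, 438, 456, 484, 486, 503, 549, 552, 559, 575, 600, 607 → median = 503
|x − 503| sorted: 0, 17, 19, 46, 47, 49, 56, 65, 72, 89, 97, 104, 120 → MAD = 56
Robust SD ≈ 1.4826 × 56 = 83.026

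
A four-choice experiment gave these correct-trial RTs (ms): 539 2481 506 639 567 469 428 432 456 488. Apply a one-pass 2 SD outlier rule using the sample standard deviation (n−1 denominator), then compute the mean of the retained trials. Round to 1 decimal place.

n = 10, ΣRT = 7005, M = 700.500
Σ(x−M)² = 3560574.50; s = √(3560574.50/9) = 628.983
Cutoffs: 700.500 ± 2·628.983 → [-557.5, 1958.5]
Outside: 2481 → excluded.
Retained (n=9): Σ = 4524, mean = 4524/9 = 502.667

502.7 ms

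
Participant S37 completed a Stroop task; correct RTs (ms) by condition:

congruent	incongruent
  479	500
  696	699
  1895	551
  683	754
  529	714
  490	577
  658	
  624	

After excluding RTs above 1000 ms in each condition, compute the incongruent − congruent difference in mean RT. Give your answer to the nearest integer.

congruent: exclude 1895
M(congruent) = 4159/7 = 594.143
M(incongruent) = 3795/6 = 632.500
Difference = 632.500 − 594.143 = 38.357 ms

38 ms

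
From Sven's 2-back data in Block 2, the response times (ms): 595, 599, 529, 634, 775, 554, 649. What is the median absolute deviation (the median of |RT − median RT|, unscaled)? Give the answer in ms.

Sorted: 529, 554, 595, 599, 634, 649, 775 → median = 599
|x − 599|: 4, 0, 70, 35, 176, 45, 50
Sorted deviations: 0, 4, 35, 45, 50, 70, 176 → MAD = 45

45 ms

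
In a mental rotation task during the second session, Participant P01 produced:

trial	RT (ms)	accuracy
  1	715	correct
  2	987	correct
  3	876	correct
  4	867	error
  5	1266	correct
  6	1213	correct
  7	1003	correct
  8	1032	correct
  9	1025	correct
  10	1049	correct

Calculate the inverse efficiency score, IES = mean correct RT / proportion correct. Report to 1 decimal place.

1131.6 ms

Correct trials (n=9): 715, 987, 876, 1266, 1213, 1003, 1032, 1025, 1049
Mean correct RT = 9166/9 = 1018.4444 ms
Proportion correct = 9/10
IES = 1018.4444 / (9/10) = 1131.605 ms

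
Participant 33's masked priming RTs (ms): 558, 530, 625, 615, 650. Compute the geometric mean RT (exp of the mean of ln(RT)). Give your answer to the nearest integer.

ln(RT): 6.3244, 6.2729, 6.4378, 6.4216, 6.4770
Mean ln(RT) = 31.9336/5 = 6.38672
Geometric mean = exp(6.38672) = 593.90 ms

594 ms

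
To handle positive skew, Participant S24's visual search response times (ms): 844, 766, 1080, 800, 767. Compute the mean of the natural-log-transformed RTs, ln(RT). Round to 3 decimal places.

ln(RT): 6.7382, 6.6412, 6.9847, 6.6846, 6.6425
Σ ln(RT) = 33.6911
Mean = 33.6911/5 = 6.73823

6.738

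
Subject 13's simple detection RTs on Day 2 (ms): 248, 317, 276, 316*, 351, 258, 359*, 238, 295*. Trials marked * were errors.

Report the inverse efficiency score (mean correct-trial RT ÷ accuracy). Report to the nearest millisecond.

Correct trials (n=6): 248, 317, 276, 351, 258, 238
Mean correct RT = 1688/6 = 281.3333 ms
Proportion correct = 6/9
IES = 281.3333 / (6/9) = 422.000 ms

422 ms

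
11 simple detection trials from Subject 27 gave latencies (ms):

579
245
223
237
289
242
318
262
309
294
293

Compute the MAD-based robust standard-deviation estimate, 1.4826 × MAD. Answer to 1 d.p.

Sorted: 223, 237, 242, 245, 262, 289, 293, 294, 309, 318, 579 → median = 289
|x − 289| sorted: 0, 4, 5, 20, 27, 29, 44, 47, 52, 66, 290 → MAD = 29
Robust SD ≈ 1.4826 × 29 = 42.995

43.0 ms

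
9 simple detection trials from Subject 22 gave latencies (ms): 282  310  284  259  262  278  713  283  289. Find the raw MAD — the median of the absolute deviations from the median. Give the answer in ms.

6 ms

Sorted: 259, 262, 278, 282, 283, 284, 289, 310, 713 → median = 283
|x − 283|: 1, 27, 1, 24, 21, 5, 430, 0, 6
Sorted deviations: 0, 1, 1, 5, 6, 21, 24, 27, 430 → MAD = 6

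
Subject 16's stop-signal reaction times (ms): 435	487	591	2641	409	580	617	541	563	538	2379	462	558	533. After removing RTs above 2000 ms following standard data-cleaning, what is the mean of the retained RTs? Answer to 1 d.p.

Excluded: 2379, 2641
Retained (n=12): Σ = 6314
Mean = 6314/12 = 526.1667

526.2 ms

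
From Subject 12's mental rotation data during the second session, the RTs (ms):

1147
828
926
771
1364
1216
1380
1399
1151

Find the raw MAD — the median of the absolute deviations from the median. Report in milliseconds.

225 ms

Sorted: 771, 828, 926, 1147, 1151, 1216, 1364, 1380, 1399 → median = 1151
|x − 1151|: 4, 323, 225, 380, 213, 65, 229, 248, 0
Sorted deviations: 0, 4, 65, 213, 225, 229, 248, 323, 380 → MAD = 225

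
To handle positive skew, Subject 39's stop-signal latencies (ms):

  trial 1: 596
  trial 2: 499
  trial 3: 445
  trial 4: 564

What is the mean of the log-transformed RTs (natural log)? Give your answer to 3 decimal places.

6.259

ln(RT): 6.3902, 6.2126, 6.0981, 6.3351
Σ ln(RT) = 25.0360
Mean = 25.0360/4 = 6.25899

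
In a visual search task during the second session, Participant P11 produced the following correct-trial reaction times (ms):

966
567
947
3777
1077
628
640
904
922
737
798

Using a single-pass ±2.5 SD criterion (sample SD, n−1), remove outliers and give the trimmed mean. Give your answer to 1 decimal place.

818.6 ms

n = 11, ΣRT = 11963, M = 1087.545
Σ(x−M)² = 8218062.73; s = √(8218062.73/10) = 906.535
Cutoffs: 1087.545 ± 2.5·906.535 → [-1178.8, 3353.9]
Outside: 3777 → excluded.
Retained (n=10): Σ = 8186, mean = 8186/10 = 818.600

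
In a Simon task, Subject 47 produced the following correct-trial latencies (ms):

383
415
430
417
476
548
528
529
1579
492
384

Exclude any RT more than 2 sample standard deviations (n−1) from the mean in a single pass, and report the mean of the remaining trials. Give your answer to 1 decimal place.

460.2 ms

n = 11, ΣRT = 6181, M = 561.909
Σ(x−M)² = 1172808.91; s = √(1172808.91/10) = 342.463
Cutoffs: 561.909 ± 2·342.463 → [-123.0, 1246.8]
Outside: 1579 → excluded.
Retained (n=10): Σ = 4602, mean = 4602/10 = 460.200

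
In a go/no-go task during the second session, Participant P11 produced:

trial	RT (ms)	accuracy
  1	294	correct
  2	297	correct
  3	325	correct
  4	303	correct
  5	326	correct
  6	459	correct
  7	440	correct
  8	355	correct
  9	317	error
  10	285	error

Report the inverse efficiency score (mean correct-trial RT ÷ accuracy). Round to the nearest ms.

Correct trials (n=8): 294, 297, 325, 303, 326, 459, 440, 355
Mean correct RT = 2799/8 = 349.8750 ms
Proportion correct = 8/10
IES = 349.8750 / (8/10) = 437.344 ms

437 ms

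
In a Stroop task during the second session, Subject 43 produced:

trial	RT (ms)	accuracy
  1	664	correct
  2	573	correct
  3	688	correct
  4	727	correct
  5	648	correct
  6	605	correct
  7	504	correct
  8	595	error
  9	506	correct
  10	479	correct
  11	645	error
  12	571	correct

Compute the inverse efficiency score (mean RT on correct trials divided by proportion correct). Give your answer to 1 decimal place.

715.8 ms

Correct trials (n=10): 664, 573, 688, 727, 648, 605, 504, 506, 479, 571
Mean correct RT = 5965/10 = 596.5000 ms
Proportion correct = 10/12
IES = 596.5000 / (10/12) = 715.800 ms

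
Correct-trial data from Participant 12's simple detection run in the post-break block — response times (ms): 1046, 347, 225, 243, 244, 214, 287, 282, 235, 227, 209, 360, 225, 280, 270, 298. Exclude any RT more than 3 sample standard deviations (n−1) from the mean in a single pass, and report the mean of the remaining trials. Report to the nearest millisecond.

263 ms

n = 16, ΣRT = 4992, M = 312.000
Σ(x−M)² = 604684.00; s = √(604684.00/15) = 200.779
Cutoffs: 312.000 ± 3·200.779 → [-290.3, 914.3]
Outside: 1046 → excluded.
Retained (n=15): Σ = 3946, mean = 3946/15 = 263.067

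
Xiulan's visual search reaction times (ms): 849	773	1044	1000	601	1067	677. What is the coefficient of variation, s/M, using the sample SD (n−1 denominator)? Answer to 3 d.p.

0.215

n = 7, Σ = 6011, M = 858.7143
Σ(x−M)² = 204553.429; s = √(204553.429/6) = 184.6408
CV = 184.6408 / 858.7143 = 0.21502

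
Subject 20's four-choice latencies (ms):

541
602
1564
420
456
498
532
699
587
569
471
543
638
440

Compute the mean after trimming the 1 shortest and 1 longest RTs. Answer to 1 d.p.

Sorted: 420, 440, 456, 471, 498, 532, 541, 543, 569, 587, 602, 638, 699, 1564
Drop lowest 1 (420) and highest 1 (1564)
Remaining (n=12): Σ = 6576, mean = 6576/12 = 548.000

548.0 ms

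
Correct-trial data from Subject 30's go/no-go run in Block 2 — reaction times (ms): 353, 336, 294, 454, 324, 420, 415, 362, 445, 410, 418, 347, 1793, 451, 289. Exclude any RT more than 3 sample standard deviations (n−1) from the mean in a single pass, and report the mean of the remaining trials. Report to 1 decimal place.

379.9 ms

n = 15, ΣRT = 7111, M = 474.067
Σ(x−M)² = 1906642.93; s = √(1906642.93/14) = 369.038
Cutoffs: 474.067 ± 3·369.038 → [-633.0, 1581.2]
Outside: 1793 → excluded.
Retained (n=14): Σ = 5318, mean = 5318/14 = 379.857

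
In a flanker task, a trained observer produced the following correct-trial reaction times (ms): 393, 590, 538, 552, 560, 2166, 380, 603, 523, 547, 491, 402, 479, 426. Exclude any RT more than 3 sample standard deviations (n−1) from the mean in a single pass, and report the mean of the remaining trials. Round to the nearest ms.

n = 14, ΣRT = 8650, M = 617.857
Σ(x−M)² = 2651737.71; s = √(2651737.71/13) = 451.641
Cutoffs: 617.857 ± 3·451.641 → [-737.1, 1972.8]
Outside: 2166 → excluded.
Retained (n=13): Σ = 6484, mean = 6484/13 = 498.769

499 ms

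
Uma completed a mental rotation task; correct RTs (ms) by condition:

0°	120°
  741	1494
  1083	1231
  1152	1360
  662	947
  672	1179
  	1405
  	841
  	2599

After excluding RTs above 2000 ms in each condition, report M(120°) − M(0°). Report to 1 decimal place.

346.1 ms

120°: exclude 2599
M(0°) = 4310/5 = 862.000
M(120°) = 8457/7 = 1208.143
Difference = 1208.143 − 862.000 = 346.143 ms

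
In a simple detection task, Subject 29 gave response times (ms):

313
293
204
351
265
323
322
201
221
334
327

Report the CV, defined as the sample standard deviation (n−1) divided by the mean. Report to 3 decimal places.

n = 11, Σ = 3154, M = 286.7273
Σ(x−M)² = 30262.182; s = √(30262.182/10) = 55.0111
CV = 55.0111 / 286.7273 = 0.19186

0.192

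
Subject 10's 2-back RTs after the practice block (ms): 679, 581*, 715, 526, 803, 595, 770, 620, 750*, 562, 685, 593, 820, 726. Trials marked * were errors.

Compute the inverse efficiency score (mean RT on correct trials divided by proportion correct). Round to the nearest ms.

787 ms

Correct trials (n=12): 679, 715, 526, 803, 595, 770, 620, 562, 685, 593, 820, 726
Mean correct RT = 8094/12 = 674.5000 ms
Proportion correct = 12/14
IES = 674.5000 / (12/14) = 786.917 ms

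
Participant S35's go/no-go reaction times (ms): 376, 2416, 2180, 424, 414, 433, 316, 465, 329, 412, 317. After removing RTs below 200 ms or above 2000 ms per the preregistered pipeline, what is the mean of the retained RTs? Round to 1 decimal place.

387.3 ms

Excluded: 2180, 2416
Retained (n=9): Σ = 3486
Mean = 3486/9 = 387.3333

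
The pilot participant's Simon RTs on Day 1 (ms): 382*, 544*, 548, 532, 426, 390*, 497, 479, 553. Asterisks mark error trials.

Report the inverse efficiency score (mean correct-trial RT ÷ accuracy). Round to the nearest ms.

759 ms

Correct trials (n=6): 548, 532, 426, 497, 479, 553
Mean correct RT = 3035/6 = 505.8333 ms
Proportion correct = 6/9
IES = 505.8333 / (6/9) = 758.750 ms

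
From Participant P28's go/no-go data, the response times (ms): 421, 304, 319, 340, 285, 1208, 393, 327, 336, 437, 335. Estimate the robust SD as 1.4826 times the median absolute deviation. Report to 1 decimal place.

Sorted: 285, 304, 319, 327, 335, 336, 340, 393, 421, 437, 1208 → median = 336
|x − 336| sorted: 0, 1, 4, 9, 17, 32, 51, 57, 85, 101, 872 → MAD = 32
Robust SD ≈ 1.4826 × 32 = 47.443

47.4 ms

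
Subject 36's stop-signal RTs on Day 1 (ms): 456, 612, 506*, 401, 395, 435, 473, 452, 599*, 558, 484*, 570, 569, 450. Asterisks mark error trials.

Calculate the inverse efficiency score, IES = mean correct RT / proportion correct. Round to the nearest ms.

Correct trials (n=11): 456, 612, 401, 395, 435, 473, 452, 558, 570, 569, 450
Mean correct RT = 5371/11 = 488.2727 ms
Proportion correct = 11/14
IES = 488.2727 / (11/14) = 621.438 ms

621 ms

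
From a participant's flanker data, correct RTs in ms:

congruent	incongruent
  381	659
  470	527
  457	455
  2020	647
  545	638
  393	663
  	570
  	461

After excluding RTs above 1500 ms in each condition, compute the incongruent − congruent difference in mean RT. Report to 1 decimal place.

congruent: exclude 2020
M(congruent) = 2246/5 = 449.200
M(incongruent) = 4620/8 = 577.500
Difference = 577.500 − 449.200 = 128.300 ms

128.3 ms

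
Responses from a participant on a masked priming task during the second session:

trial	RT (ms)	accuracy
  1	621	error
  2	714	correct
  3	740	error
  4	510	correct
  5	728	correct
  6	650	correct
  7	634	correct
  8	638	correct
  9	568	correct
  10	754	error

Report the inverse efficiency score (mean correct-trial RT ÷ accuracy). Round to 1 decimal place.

906.5 ms

Correct trials (n=7): 714, 510, 728, 650, 634, 638, 568
Mean correct RT = 4442/7 = 634.5714 ms
Proportion correct = 7/10
IES = 634.5714 / (7/10) = 906.531 ms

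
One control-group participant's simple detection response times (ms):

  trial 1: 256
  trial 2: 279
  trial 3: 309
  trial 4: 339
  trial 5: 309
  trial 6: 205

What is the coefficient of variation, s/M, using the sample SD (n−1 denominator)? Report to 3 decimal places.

n = 6, Σ = 1697, M = 282.8333
Σ(x−M)² = 11316.833; s = √(11316.833/5) = 47.5749
CV = 47.5749 / 282.8333 = 0.16821

0.168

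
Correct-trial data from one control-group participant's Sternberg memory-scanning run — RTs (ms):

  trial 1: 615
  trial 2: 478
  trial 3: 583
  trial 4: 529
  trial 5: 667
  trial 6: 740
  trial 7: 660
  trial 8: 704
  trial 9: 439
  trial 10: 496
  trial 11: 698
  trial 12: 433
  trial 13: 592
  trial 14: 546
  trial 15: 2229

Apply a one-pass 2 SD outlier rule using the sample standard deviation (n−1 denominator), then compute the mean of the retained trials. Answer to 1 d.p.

584.3 ms

n = 15, ΣRT = 10409, M = 693.933
Σ(x−M)² = 2657442.93; s = √(2657442.93/14) = 435.680
Cutoffs: 693.933 ± 2·435.680 → [-177.4, 1565.3]
Outside: 2229 → excluded.
Retained (n=14): Σ = 8180, mean = 8180/14 = 584.286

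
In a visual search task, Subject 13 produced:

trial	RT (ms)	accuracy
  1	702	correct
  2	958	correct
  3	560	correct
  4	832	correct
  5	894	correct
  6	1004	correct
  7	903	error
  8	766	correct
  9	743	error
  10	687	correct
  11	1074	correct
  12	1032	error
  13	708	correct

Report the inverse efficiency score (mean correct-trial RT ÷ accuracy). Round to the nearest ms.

Correct trials (n=10): 702, 958, 560, 832, 894, 1004, 766, 687, 1074, 708
Mean correct RT = 8185/10 = 818.5000 ms
Proportion correct = 10/13
IES = 818.5000 / (10/13) = 1064.050 ms

1064 ms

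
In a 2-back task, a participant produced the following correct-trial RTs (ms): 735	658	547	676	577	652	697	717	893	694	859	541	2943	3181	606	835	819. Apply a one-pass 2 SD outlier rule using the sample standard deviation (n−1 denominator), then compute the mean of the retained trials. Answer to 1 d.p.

700.4 ms

n = 17, ΣRT = 16630, M = 978.235
Σ(x−M)² = 10044131.06; s = √(10044131.06/16) = 792.312
Cutoffs: 978.235 ± 2·792.312 → [-606.4, 2562.9]
Outside: 2943, 3181 → excluded.
Retained (n=15): Σ = 10506, mean = 10506/15 = 700.400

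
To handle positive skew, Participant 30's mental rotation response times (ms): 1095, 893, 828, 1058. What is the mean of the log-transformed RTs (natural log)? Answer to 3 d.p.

ln(RT): 6.9985, 6.7946, 6.7190, 6.9641
Σ ln(RT) = 27.4762
Mean = 27.4762/4 = 6.86906

6.869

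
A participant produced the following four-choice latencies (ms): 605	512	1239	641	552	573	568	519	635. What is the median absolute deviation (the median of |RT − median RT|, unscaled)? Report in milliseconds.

Sorted: 512, 519, 552, 568, 573, 605, 635, 641, 1239 → median = 573
|x − 573|: 32, 61, 666, 68, 21, 0, 5, 54, 62
Sorted deviations: 0, 5, 21, 32, 54, 61, 62, 68, 666 → MAD = 54

54 ms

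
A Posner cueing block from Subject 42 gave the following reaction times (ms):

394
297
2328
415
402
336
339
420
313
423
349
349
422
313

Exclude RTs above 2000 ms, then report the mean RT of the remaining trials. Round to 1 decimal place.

367.1 ms

Excluded: 2328
Retained (n=13): Σ = 4772
Mean = 4772/13 = 367.0769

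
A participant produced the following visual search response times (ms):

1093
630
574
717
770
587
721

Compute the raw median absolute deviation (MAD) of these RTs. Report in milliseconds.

Sorted: 574, 587, 630, 717, 721, 770, 1093 → median = 717
|x − 717|: 376, 87, 143, 0, 53, 130, 4
Sorted deviations: 0, 4, 53, 87, 130, 143, 376 → MAD = 87

87 ms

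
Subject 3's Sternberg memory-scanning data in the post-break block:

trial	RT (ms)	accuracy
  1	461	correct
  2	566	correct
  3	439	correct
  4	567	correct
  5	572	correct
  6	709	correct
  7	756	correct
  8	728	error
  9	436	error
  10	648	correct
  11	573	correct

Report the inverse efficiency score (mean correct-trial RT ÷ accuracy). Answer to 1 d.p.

718.5 ms

Correct trials (n=9): 461, 566, 439, 567, 572, 709, 756, 648, 573
Mean correct RT = 5291/9 = 587.8889 ms
Proportion correct = 9/11
IES = 587.8889 / (9/11) = 718.531 ms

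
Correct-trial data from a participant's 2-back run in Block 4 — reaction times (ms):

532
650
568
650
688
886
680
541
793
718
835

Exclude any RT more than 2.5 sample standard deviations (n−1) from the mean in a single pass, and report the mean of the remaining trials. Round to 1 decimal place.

n = 11, ΣRT = 7541, M = 685.545
Σ(x−M)² = 135968.73; s = √(135968.73/10) = 116.606
Cutoffs: 685.545 ± 2.5·116.606 → [394.0, 977.1]
No RTs fall outside the cutoffs; all 11 retained. Mean = 7541/11 = 685.545

685.5 ms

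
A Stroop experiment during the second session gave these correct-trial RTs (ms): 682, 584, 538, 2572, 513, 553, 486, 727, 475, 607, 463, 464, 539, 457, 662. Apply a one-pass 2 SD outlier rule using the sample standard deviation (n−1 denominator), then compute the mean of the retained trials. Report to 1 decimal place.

n = 15, ΣRT = 10322, M = 688.133
Σ(x−M)² = 3902951.73; s = √(3902951.73/14) = 527.998
Cutoffs: 688.133 ± 2·527.998 → [-367.9, 1744.1]
Outside: 2572 → excluded.
Retained (n=14): Σ = 7750, mean = 7750/14 = 553.571

553.6 ms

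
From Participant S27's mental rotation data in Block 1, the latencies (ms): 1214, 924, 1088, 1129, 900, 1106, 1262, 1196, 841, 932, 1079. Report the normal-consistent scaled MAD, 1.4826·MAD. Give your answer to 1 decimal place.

Sorted: 841, 900, 924, 932, 1079, 1088, 1106, 1129, 1196, 1214, 1262 → median = 1088
|x − 1088| sorted: 0, 9, 18, 41, 108, 126, 156, 164, 174, 188, 247 → MAD = 126
Robust SD ≈ 1.4826 × 126 = 186.808

186.8 ms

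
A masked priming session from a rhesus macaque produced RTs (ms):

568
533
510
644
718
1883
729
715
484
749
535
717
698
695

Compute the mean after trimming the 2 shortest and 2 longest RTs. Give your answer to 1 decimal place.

Sorted: 484, 510, 533, 535, 568, 644, 695, 698, 715, 717, 718, 729, 749, 1883
Drop lowest 2 (484, 510) and highest 2 (749, 1883)
Remaining (n=10): Σ = 6552, mean = 6552/10 = 655.200

655.2 ms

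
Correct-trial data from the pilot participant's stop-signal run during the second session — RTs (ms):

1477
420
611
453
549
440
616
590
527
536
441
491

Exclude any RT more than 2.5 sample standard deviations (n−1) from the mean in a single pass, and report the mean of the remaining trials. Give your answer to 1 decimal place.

n = 12, ΣRT = 7151, M = 595.917
Σ(x−M)² = 898202.92; s = √(898202.92/11) = 285.753
Cutoffs: 595.917 ± 2.5·285.753 → [-118.5, 1310.3]
Outside: 1477 → excluded.
Retained (n=11): Σ = 5674, mean = 5674/11 = 515.818

515.8 ms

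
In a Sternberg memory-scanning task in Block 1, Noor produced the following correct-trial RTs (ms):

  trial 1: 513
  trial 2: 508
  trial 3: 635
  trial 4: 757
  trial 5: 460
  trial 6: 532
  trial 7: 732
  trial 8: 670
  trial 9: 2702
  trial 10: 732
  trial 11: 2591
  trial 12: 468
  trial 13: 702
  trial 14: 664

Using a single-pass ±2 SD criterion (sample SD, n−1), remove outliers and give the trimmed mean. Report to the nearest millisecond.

614 ms

n = 14, ΣRT = 12666, M = 904.714
Σ(x−M)² = 7220376.86; s = √(7220376.86/13) = 745.261
Cutoffs: 904.714 ± 2·745.261 → [-585.8, 2395.2]
Outside: 2591, 2702 → excluded.
Retained (n=12): Σ = 7373, mean = 7373/12 = 614.417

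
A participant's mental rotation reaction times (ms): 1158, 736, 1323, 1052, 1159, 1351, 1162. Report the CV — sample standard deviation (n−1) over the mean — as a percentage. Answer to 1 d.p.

n = 7, Σ = 7941, M = 1134.4286
Σ(x−M)² = 249921.714; s = √(249921.714/6) = 204.0922
CV = 204.0922 / 1134.4286 = 0.17991 = 17.991%

18.0%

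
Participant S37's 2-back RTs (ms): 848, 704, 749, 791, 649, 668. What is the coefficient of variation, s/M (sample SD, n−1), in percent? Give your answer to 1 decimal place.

10.4%

n = 6, Σ = 4409, M = 734.8333
Σ(x−M)² = 28946.833; s = √(28946.833/5) = 76.0879
CV = 76.0879 / 734.8333 = 0.10354 = 10.354%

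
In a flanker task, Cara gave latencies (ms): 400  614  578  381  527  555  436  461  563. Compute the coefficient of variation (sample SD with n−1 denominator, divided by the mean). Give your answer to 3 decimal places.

0.168

n = 9, Σ = 4515, M = 501.6667
Σ(x−M)² = 56556.000; s = √(56556.000/8) = 84.0803
CV = 84.0803 / 501.6667 = 0.16760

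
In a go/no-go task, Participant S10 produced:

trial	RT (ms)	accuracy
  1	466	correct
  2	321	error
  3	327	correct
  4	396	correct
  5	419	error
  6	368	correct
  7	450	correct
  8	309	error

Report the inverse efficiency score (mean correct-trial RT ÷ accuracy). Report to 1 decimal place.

Correct trials (n=5): 466, 327, 396, 368, 450
Mean correct RT = 2007/5 = 401.4000 ms
Proportion correct = 5/8
IES = 401.4000 / (5/8) = 642.240 ms

642.2 ms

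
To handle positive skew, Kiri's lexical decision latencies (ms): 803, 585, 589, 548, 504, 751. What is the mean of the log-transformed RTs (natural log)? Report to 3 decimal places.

ln(RT): 6.6884, 6.3716, 6.3784, 6.3063, 6.2226, 6.6214
Σ ln(RT) = 38.5886
Mean = 38.5886/6 = 6.43144

6.431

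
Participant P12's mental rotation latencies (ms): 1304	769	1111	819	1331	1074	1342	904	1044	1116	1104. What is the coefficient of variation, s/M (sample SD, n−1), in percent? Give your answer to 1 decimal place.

n = 11, Σ = 11918, M = 1083.4545
Σ(x−M)² = 381672.727; s = √(381672.727/10) = 195.3645
CV = 195.3645 / 1083.4545 = 0.18032 = 18.032%

18.0%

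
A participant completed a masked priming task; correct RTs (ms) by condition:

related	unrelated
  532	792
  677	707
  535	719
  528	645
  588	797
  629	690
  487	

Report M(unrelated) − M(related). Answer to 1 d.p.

M(related) = 3976/7 = 568.000
M(unrelated) = 4350/6 = 725.000
Difference = 725.000 − 568.000 = 157.000 ms

157.0 ms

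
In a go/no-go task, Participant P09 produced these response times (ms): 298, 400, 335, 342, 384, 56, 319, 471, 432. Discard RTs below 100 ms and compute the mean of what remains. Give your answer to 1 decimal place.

Excluded: 56
Retained (n=8): Σ = 2981
Mean = 2981/8 = 372.6250

372.6 ms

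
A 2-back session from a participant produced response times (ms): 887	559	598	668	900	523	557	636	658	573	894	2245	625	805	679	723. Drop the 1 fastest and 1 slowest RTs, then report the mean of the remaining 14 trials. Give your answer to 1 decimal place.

Sorted: 523, 557, 559, 573, 598, 625, 636, 658, 668, 679, 723, 805, 887, 894, 900, 2245
Drop lowest 1 (523) and highest 1 (2245)
Remaining (n=14): Σ = 9762, mean = 9762/14 = 697.286

697.3 ms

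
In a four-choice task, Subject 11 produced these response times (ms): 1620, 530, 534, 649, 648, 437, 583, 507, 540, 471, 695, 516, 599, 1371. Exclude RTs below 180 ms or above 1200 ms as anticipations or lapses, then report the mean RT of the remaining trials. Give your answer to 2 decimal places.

559.08 ms

Excluded: 1371, 1620
Retained (n=12): Σ = 6709
Mean = 6709/12 = 559.0833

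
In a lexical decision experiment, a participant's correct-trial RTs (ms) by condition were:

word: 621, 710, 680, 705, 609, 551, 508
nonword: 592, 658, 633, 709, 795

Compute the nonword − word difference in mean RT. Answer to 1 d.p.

51.1 ms

M(word) = 4384/7 = 626.286
M(nonword) = 3387/5 = 677.400
Difference = 677.400 − 626.286 = 51.114 ms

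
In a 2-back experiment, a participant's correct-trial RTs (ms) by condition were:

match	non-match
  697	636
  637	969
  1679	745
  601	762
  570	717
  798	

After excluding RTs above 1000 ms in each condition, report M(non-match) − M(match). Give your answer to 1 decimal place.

105.2 ms

match: exclude 1679
M(match) = 3303/5 = 660.600
M(non-match) = 3829/5 = 765.800
Difference = 765.800 − 660.600 = 105.200 ms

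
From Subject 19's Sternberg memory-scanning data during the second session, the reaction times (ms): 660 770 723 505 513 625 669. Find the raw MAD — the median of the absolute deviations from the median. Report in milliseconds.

Sorted: 505, 513, 625, 660, 669, 723, 770 → median = 660
|x − 660|: 0, 110, 63, 155, 147, 35, 9
Sorted deviations: 0, 9, 35, 63, 110, 147, 155 → MAD = 63

63 ms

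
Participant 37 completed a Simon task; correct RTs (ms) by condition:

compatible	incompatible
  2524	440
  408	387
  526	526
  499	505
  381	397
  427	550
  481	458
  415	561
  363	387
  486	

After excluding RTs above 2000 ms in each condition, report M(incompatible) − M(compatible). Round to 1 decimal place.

compatible: exclude 2524
M(compatible) = 3986/9 = 442.889
M(incompatible) = 4211/9 = 467.889
Difference = 467.889 − 442.889 = 25.000 ms

25.0 ms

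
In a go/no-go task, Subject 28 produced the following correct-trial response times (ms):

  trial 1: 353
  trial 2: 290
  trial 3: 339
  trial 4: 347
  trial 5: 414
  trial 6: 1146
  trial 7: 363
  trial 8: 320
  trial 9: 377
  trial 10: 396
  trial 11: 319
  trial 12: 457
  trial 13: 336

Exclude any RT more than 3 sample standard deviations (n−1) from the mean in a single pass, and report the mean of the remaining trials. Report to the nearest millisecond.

359 ms

n = 13, ΣRT = 5457, M = 419.769
Σ(x−M)² = 594690.31; s = √(594690.31/12) = 222.615
Cutoffs: 419.769 ± 3·222.615 → [-248.1, 1087.6]
Outside: 1146 → excluded.
Retained (n=12): Σ = 4311, mean = 4311/12 = 359.250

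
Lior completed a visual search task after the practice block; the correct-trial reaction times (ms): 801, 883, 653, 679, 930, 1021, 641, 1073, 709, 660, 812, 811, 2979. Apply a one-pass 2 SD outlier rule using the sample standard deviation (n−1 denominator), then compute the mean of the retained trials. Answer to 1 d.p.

n = 13, ΣRT = 12652, M = 973.231
Σ(x−M)² = 4594762.31; s = √(4594762.31/12) = 618.787
Cutoffs: 973.231 ± 2·618.787 → [-264.3, 2210.8]
Outside: 2979 → excluded.
Retained (n=12): Σ = 9673, mean = 9673/12 = 806.083

806.1 ms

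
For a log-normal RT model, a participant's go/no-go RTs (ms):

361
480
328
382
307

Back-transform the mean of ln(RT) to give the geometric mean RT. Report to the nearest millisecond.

ln(RT): 5.8889, 6.1738, 5.7930, 5.9454, 5.7268
Mean ln(RT) = 29.5279/5 = 5.90559
Geometric mean = exp(5.90559) = 367.08 ms

367 ms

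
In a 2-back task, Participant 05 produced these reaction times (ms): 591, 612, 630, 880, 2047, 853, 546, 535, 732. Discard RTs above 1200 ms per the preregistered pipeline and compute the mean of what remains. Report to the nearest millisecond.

Excluded: 2047
Retained (n=8): Σ = 5379
Mean = 5379/8 = 672.3750

672 ms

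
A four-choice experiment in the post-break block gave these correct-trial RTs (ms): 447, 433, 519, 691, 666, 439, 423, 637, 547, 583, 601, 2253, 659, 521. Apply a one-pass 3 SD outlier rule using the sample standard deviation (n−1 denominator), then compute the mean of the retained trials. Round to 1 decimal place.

551.2 ms

n = 14, ΣRT = 9419, M = 672.786
Σ(x−M)² = 2800176.36; s = √(2800176.36/13) = 464.110
Cutoffs: 672.786 ± 3·464.110 → [-719.5, 2065.1]
Outside: 2253 → excluded.
Retained (n=13): Σ = 7166, mean = 7166/13 = 551.231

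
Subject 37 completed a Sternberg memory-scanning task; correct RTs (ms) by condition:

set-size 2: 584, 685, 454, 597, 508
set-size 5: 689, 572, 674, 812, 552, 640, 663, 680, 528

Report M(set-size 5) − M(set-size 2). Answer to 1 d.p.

M(set-size 2) = 2828/5 = 565.600
M(set-size 5) = 5810/9 = 645.556
Difference = 645.556 − 565.600 = 79.956 ms

80.0 ms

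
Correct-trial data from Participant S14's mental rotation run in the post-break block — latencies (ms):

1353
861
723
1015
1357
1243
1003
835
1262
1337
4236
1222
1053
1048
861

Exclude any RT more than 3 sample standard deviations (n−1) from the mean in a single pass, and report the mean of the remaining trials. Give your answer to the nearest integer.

1084 ms

n = 15, ΣRT = 19409, M = 1293.933
Σ(x−M)² = 9866290.93; s = √(9866290.93/14) = 839.485
Cutoffs: 1293.933 ± 3·839.485 → [-1224.5, 3812.4]
Outside: 4236 → excluded.
Retained (n=14): Σ = 15173, mean = 15173/14 = 1083.786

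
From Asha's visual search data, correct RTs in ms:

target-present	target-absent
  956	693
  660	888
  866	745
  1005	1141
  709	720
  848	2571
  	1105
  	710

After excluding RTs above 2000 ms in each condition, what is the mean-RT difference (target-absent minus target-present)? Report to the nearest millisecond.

target-absent: exclude 2571
M(target-present) = 5044/6 = 840.667
M(target-absent) = 6002/7 = 857.429
Difference = 857.429 − 840.667 = 16.762 ms

17 ms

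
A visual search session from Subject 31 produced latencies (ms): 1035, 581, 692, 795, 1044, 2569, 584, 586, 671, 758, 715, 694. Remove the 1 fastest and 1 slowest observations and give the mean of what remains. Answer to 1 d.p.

Sorted: 581, 584, 586, 671, 692, 694, 715, 758, 795, 1035, 1044, 2569
Drop lowest 1 (581) and highest 1 (2569)
Remaining (n=10): Σ = 7574, mean = 7574/10 = 757.400

757.4 ms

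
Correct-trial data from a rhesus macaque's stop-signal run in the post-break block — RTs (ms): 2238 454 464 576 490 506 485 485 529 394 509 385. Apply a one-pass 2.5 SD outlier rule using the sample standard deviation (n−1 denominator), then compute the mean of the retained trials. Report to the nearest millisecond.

n = 12, ΣRT = 7515, M = 626.250
Σ(x−M)² = 2864532.25; s = √(2864532.25/11) = 510.306
Cutoffs: 626.250 ± 2.5·510.306 → [-649.5, 1902.0]
Outside: 2238 → excluded.
Retained (n=11): Σ = 5277, mean = 5277/11 = 479.727

480 ms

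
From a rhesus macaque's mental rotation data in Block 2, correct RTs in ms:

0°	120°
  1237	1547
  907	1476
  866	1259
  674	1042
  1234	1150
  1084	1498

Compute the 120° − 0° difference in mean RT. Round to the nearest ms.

328 ms

M(0°) = 6002/6 = 1000.333
M(120°) = 7972/6 = 1328.667
Difference = 1328.667 − 1000.333 = 328.333 ms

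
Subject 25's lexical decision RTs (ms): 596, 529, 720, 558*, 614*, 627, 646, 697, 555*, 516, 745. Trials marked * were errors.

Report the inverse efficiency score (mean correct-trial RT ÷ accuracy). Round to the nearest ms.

Correct trials (n=8): 596, 529, 720, 627, 646, 697, 516, 745
Mean correct RT = 5076/8 = 634.5000 ms
Proportion correct = 8/11
IES = 634.5000 / (8/11) = 872.438 ms

872 ms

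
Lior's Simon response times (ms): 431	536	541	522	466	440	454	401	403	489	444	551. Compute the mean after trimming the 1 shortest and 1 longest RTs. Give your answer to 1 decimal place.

Sorted: 401, 403, 431, 440, 444, 454, 466, 489, 522, 536, 541, 551
Drop lowest 1 (401) and highest 1 (551)
Remaining (n=10): Σ = 4726, mean = 4726/10 = 472.600

472.6 ms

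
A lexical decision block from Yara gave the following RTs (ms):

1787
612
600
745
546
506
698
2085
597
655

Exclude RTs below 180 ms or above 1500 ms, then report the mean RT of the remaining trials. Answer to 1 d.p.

619.9 ms

Excluded: 1787, 2085
Retained (n=8): Σ = 4959
Mean = 4959/8 = 619.8750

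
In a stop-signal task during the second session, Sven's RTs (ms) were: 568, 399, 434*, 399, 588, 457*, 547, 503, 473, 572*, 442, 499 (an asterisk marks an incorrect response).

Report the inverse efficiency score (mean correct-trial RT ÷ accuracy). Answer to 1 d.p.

654.5 ms

Correct trials (n=9): 568, 399, 399, 588, 547, 503, 473, 442, 499
Mean correct RT = 4418/9 = 490.8889 ms
Proportion correct = 9/12
IES = 490.8889 / (9/12) = 654.519 ms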